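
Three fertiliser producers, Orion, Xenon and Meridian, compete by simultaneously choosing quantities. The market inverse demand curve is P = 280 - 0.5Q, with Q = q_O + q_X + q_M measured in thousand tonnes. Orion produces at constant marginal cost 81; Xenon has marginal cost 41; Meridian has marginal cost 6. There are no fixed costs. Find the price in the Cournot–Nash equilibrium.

102

Orion's profit: π_O = (280 - 0.5Q)q_O - (81q_O). Setting ∂π_O/∂q_O = 0: 199 - q_O - (1/2)(q_X + q_M) = 0.
Xenon's profit: π_X = (280 - 0.5Q)q_X - (41q_X). Setting ∂π_X/∂q_X = 0: 239 - q_X - (1/2)(q_O + q_M) = 0.
Meridian's profit: π_M = (280 - 0.5Q)q_M - (6q_M). Setting ∂π_M/∂q_M = 0: 274 - q_M - (1/2)(q_O + q_X) = 0.
Adding the 3 conditions: 712 − Q − Q = 0, i.e. Q = 356.
Back-substituting: q_O = (199 − 178)/(1/2) = 42, q_X = (239 − 178)/(1/2) = 122, q_M = (274 − 178)/(1/2) = 192.
Total output Q = 356, so price P = 280 - (1/2)·356 = 102.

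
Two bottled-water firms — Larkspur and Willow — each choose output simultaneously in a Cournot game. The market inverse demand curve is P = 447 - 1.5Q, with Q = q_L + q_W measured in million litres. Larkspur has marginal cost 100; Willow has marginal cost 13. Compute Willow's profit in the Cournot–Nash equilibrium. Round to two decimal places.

20106.74

Larkspur's profit: π_L = (447 - 1.5Q)q_L - (100q_L). Setting ∂π_L/∂q_L = 0: 347 - 3q_L - (3/2)(q_W) = 0.
Willow's profit: π_W = (447 - 1.5Q)q_W - (13q_W). Setting ∂π_W/∂q_W = 0: 434 - 3q_W - (3/2)(q_L) = 0.
Best responses: q_L = (347 - (3/2)q_W)/3, q_W = (434 - (3/2)q_L)/3.
Solving the pair: q_L = 520/9, q_W = 1042/9.
Price P = 447 - (3/2)·(1562/9) = 560/3.
Willow's profit: (560/3 - 13)·(1042/9) = 20106.7407.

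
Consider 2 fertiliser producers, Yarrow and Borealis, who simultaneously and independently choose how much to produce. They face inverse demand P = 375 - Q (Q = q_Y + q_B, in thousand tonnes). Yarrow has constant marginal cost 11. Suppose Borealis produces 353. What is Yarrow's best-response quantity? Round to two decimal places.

5.50

With the rival's output fixed at 353, Yarrow's profit is π_Y = (375 - 353 - q_Y)q_Y - (11q_Y) = (22 - q_Y)q_Y - (11q_Y).
∂π_Y/∂q_Y = 11 - 2q_Y = 0, so q_Y = 11/2.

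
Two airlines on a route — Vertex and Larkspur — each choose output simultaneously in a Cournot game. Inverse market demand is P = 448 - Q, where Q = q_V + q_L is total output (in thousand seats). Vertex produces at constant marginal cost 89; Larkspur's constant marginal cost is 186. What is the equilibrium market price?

Vertex's profit: π_V = (448 - Q)q_V - (89q_V). Setting ∂π_V/∂q_V = 0: 359 - 2q_V - (q_L) = 0.
Larkspur's first-order condition: 262 - 2q_L - (q_V) = 0.
So q_V = (359 - q_L)/2 and q_L = (262 - q_V)/2.
Solving the pair: q_V = 152, q_L = 55.
Total output Q = 207, so price P = 448 - 207 = 241.

241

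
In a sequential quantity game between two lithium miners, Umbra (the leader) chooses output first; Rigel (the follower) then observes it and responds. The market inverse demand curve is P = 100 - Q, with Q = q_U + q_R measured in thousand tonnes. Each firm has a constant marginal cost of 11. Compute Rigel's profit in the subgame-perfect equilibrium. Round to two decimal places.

Solve by backward induction. Given q_U, the follower Rigel maximises π_R = (100 - q_U - q_R)q_R - 11q_R.
Setting the follower's marginal profit to zero, 89 - q_U - 2q_R = 0, i.e. q_R = (89 - q_U)/2.
The leader anticipates this reaction. Substituting into P = 100 - Q gives P = 111/2 - (1/2)q_U, so π_U = (111/2 - (1/2)q_U)q_U - 11q_U.
The leader's first-order condition 89/2 - q_U = 0 yields q_U = 89/2.
Then q_R = (89 - 89/2)/2 = 89/4.
Price P = 100 - 267/4 = 133/4.
Rigel's profit: (133/4 - 11)·(89/4) = 495.0625.

495.06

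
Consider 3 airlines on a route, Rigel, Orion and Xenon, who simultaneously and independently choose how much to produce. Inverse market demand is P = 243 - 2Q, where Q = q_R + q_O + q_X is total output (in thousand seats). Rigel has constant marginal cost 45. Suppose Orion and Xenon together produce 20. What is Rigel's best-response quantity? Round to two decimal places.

With rivals' combined output fixed at 20, Rigel's profit is π_R = (243 - 2·20 - 2q_R)q_R - (45q_R) = (203 - 2q_R)q_R - (45q_R).
∂π_R/∂q_R = 158 - 4q_R = 0, so q_R = 79/2.

39.50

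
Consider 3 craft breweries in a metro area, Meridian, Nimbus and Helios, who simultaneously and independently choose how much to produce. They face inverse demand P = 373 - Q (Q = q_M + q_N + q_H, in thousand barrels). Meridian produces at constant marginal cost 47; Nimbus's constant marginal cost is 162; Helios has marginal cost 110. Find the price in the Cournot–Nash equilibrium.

173

Meridian's profit: π_M = (373 - Q)q_M - (47q_M). Setting ∂π_M/∂q_M = 0: 326 - 2q_M - (q_N + q_H) = 0.
Nimbus's first-order condition: 211 - 2q_N - (q_M + q_H) = 0.
Helios's first-order condition: 263 - 2q_H - (q_M + q_N) = 0.
Summing all 3 equations gives 800 − 4Q = 0, hence Q = 200.
Back-substituting: q_M = (326 − 200) = 126, q_N = (211 − 200) = 11, q_H = (263 − 200) = 63.
Total output Q = 200, so price P = 373 - 200 = 173.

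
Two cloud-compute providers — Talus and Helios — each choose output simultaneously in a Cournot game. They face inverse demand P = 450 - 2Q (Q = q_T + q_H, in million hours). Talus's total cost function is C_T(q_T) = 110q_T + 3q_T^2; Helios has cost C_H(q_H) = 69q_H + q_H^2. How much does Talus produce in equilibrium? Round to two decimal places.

22.82

Talus's profit: π_T = (450 - 2Q)q_T - (110q_T + 3q_T²). Setting ∂π_T/∂q_T = 0: 340 - 10q_T - 2(q_H) = 0.
Helios's first-order condition: 381 - 6q_H - 2(q_T) = 0.
Rearranging gives the reaction functions q_T = (340 - 2q_H)/10 and q_H = (381 - 2q_T)/6.
Solving the pair: q_T = 639/28, q_H = 1565/28.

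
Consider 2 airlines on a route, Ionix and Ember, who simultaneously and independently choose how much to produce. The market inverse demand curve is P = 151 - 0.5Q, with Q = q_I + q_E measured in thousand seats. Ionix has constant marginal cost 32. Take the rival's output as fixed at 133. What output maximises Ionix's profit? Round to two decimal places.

With the rival's output fixed at 133, Ionix's profit is π_I = (151 - (1/2)·133 - (1/2)q_I)q_I - (32q_I) = (169/2 - (1/2)q_I)q_I - (32q_I).
∂π_I/∂q_I = 105/2 - q_I = 0, so q_I = 105/2.

52.50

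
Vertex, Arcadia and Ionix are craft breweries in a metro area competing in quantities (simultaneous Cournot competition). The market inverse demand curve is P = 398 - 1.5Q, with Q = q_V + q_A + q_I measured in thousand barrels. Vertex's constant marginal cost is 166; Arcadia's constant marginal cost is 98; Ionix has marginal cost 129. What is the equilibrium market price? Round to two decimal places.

197.75

Vertex's profit: π_V = (398 - 1.5Q)q_V - (166q_V). Setting ∂π_V/∂q_V = 0: 232 - 3q_V - (3/2)(q_A + q_I) = 0.
Arcadia's first-order condition: 300 - 3q_A - (3/2)(q_V + q_I) = 0.
Ionix's profit: π_I = (398 - 1.5Q)q_I - (129q_I). Setting ∂π_I/∂q_I = 0: 269 - 3q_I - (3/2)(q_V + q_A) = 0.
Summing all 3 equations gives 801 − 6Q = 0, hence Q = 267/2.
Back-substituting: q_V = (232 − 801/4)/(3/2) = 127/6, q_A = (300 − 801/4)/(3/2) = 133/2, q_I = (269 − 801/4)/(3/2) = 275/6.
Total output Q = 267/2, so price P = 398 - (3/2)·(267/2) = 791/4.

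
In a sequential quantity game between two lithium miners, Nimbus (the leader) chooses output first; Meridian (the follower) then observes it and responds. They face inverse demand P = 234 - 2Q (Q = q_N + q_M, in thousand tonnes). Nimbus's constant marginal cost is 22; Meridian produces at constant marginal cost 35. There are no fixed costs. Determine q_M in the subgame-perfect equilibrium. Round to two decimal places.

The follower Meridian best-responds to any q_N: π_M = (234 - 2Q)q_M - 35q_M.
∂π_M/∂q_M = 199 - 2q_N - 4q_M = 0 gives the reaction function q_M = (199 - 2q_N)/4.
Nimbus substitutes q_M(q_N) into its own profit: π_N = q_N(234 - 2q_N - (199 - 2q_N)/2) - 22q_N = (269/2 - q_N)q_N - 22q_N.
Leader FOC: 225/2 - 2q_N = 0, so q_N = 225/4.
Then q_M = (199 - 2·(225/4))/4 = 173/8.

21.63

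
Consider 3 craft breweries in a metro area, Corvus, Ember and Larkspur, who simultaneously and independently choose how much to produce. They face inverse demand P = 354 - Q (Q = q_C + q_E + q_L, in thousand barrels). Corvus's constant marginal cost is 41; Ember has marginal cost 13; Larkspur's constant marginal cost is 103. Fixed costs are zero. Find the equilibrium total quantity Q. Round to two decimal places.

226.25

Corvus's profit: π_C = (354 - Q)q_C - (41q_C). Setting ∂π_C/∂q_C = 0: 313 - 2q_C - (q_E + q_L) = 0.
Ember's first-order condition: 341 - 2q_E - (q_C + q_L) = 0.
Larkspur's first-order condition: 251 - 2q_L - (q_C + q_E) = 0.
Summing all 3 equations gives 905 − 4Q = 0, hence Q = 905/4.
Back-substituting: q_C = (313 − 905/4) = 347/4, q_E = (341 − 905/4) = 459/4, q_L = (251 − 905/4) = 99/4.
Total output Q = 347/4 + 459/4 + 99/4 = 905/4.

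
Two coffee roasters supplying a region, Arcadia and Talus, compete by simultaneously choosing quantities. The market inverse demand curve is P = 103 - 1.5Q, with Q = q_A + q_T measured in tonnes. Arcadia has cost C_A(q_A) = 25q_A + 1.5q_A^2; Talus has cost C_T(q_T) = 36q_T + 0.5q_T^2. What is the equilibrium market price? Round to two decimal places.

68.76

Arcadia's profit: π_A = (103 - 1.5Q)q_A - (25q_A + (3/2)q_A²). Setting ∂π_A/∂q_A = 0: 78 - 6q_A - (3/2)(q_T) = 0.
Talus's first-order condition: 67 - 4q_T - (3/2)(q_A) = 0.
Best responses: q_A = (78 - (3/2)q_T)/6, q_T = (67 - (3/2)q_A)/4.
Substituting one into the other gives q_A = 282/29 and q_T = 380/29.
Total output Q = 662/29, so price P = 103 - (3/2)·(662/29) = 1994/29.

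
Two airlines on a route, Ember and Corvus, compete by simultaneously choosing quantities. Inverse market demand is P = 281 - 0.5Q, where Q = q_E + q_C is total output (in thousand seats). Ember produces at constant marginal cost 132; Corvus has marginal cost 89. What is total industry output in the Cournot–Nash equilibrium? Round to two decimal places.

227.33

Ember's profit: π_E = (281 - 0.5Q)q_E - (132q_E). Setting ∂π_E/∂q_E = 0: 149 - q_E - (1/2)(q_C) = 0.
Corvus's first-order condition: 192 - q_C - (1/2)(q_E) = 0.
Best responses: q_E = (149 - (1/2)q_C), q_C = (192 - (1/2)q_E).
Substituting one into the other gives q_E = 212/3 and q_C = 470/3.
Total output Q = 212/3 + 470/3 = 682/3.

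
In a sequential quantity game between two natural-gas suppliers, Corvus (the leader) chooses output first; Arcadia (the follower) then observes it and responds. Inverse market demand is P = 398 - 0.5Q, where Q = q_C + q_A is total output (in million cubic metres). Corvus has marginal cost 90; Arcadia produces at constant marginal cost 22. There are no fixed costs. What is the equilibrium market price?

150

The follower Arcadia best-responds to any q_C: π_A = (398 - 0.5Q)q_A - 22q_A.
Follower FOC: 376 - (1/2)q_C - q_A = 0, so q_A(q_C) = (376 - (1/2)q_C).
The leader anticipates this reaction. Substituting into P = 398 - 0.5Q gives P = 210 - (1/4)q_C, so π_C = (210 - (1/4)q_C)q_C - 90q_C.
Leader FOC: 120 - (1/2)q_C = 0, so q_C = 240.
Then q_A = (376 - (1/2)·240) = 256.
Total output Q = 496, so price P = 398 - (1/2)·496 = 150.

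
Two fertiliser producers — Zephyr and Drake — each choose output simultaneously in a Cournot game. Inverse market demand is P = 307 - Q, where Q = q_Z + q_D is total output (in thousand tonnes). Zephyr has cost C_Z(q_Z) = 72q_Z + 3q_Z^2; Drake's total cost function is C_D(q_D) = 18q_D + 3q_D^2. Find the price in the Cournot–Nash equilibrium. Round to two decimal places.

Zephyr's profit: π_Z = (307 - Q)q_Z - (72q_Z + 3q_Z²). Setting ∂π_Z/∂q_Z = 0: 235 - 8q_Z - (q_D) = 0.
Drake's profit: π_D = (307 - Q)q_D - (18q_D + 3q_D²). Setting ∂π_D/∂q_D = 0: 289 - 8q_D - (q_Z) = 0.
Rearranging gives the reaction functions q_Z = (235 - q_D)/8 and q_D = (289 - q_Z)/8.
Solving the pair: q_Z = 1591/63, q_D = 32.9683.
Total output Q = 524/9, so price P = 307 - 524/9 = 248.7778.

248.78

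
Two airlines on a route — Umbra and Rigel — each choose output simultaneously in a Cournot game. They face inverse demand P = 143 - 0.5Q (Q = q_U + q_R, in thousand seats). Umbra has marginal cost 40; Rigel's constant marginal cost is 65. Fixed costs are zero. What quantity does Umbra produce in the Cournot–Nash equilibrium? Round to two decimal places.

85.33

Umbra's profit: π_U = (143 - 0.5Q)q_U - (40q_U). Setting ∂π_U/∂q_U = 0: 103 - q_U - (1/2)(q_R) = 0.
Rigel's profit: π_R = (143 - 0.5Q)q_R - (65q_R). Setting ∂π_R/∂q_R = 0: 78 - q_R - (1/2)(q_U) = 0.
So q_U = (103 - (1/2)q_R) and q_R = (78 - (1/2)q_U).
Substituting one into the other gives q_U = 256/3 and q_R = 106/3.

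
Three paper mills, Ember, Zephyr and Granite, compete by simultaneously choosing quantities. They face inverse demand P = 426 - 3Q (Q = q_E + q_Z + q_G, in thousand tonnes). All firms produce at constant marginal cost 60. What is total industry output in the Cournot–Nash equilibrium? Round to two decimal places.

A representative firm's profit is π_i = q_i(426 - 3Q) - 60q_i.
Setting ∂π_i/∂q_i = 0 with rivals' quantities fixed: 366 - 6q_i - 3·Σ_{j≠i} q_j = 0.
By symmetry each firm produces the same amount; substituting Σ_{j≠i} q_j = 2q_i yields q_i = 366/12 = 61/2.
Total output Q = 61/2 + 61/2 + 61/2 = 183/2.

91.50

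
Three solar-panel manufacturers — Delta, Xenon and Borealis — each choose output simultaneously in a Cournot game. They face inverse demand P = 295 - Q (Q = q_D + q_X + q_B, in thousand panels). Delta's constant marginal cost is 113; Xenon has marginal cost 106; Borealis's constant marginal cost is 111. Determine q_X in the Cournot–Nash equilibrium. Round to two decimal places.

50.25

Delta's profit: π_D = (295 - Q)q_D - (113q_D). Setting ∂π_D/∂q_D = 0: 182 - 2q_D - (q_X + q_B) = 0.
Xenon's first-order condition: 189 - 2q_X - (q_D + q_B) = 0.
Borealis's first-order condition: 184 - 2q_B - (q_D + q_X) = 0.
Summing all 3 equations gives 555 − 4Q = 0, hence Q = 555/4.
Back-substituting: q_D = (182 − 555/4) = 173/4, q_X = (189 − 555/4) = 201/4, q_B = (184 − 555/4) = 181/4.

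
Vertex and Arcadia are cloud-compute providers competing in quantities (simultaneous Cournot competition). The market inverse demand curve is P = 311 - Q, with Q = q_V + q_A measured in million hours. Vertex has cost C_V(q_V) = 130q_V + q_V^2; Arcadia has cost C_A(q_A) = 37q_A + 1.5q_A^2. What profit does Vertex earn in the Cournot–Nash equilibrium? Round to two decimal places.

Vertex's profit: π_V = (311 - Q)q_V - (130q_V + q_V²). Setting ∂π_V/∂q_V = 0: 181 - 4q_V - (q_A) = 0.
Arcadia's first-order condition: 274 - 5q_A - (q_V) = 0.
Rearranging gives the reaction functions q_V = (181 - q_A)/4 and q_A = (274 - q_V)/5.
Solving the pair: q_V = 631/19, q_A = 915/19.
Price P = 311 - 1546/19 = 229.6316.
Vertex's profit: 229.6316·(631/19) - 130·(631/19) - (631/19)² = 2205.8781.

2205.88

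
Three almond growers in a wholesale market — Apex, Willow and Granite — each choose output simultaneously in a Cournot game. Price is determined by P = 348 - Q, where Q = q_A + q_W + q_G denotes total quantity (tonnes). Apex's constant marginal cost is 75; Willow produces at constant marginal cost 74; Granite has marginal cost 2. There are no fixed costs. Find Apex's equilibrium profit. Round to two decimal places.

2475.06

Apex's profit: π_A = (348 - Q)q_A - (75q_A). Setting ∂π_A/∂q_A = 0: 273 - 2q_A - (q_W + q_G) = 0.
Willow's first-order condition: 274 - 2q_W - (q_A + q_G) = 0.
Granite's first-order condition: 346 - 2q_G - (q_A + q_W) = 0.
Adding the 3 first-order conditions: 893 − 4Q = 0, so Q = 893/4.
Back-substituting: q_A = (273 − 893/4) = 199/4, q_W = (274 − 893/4) = 203/4, q_G = (346 − 893/4) = 491/4.
Price P = 348 - 893/4 = 499/4.
Apex's profit: (499/4 - 75)·(199/4) = 2475.0625.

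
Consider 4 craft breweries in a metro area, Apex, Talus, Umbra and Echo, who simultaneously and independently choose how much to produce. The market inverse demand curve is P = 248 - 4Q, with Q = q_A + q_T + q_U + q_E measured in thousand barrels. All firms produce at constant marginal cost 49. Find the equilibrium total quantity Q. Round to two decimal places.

39.80

Each firm earns π_i = (248 - 4Q)q_i - 49q_i.
Setting ∂π_i/∂q_i = 0 with rivals' quantities fixed: 199 - 8q_i - 4·Σ_{j≠i} q_j = 0.
With identical firms every q_j equals q_i, so Σ_{j≠i} q_j = 3q_i and 199 = 20q_i, giving q_i = 199/20.
Total output Q = 199/20 + 199/20 + 199/20 + 199/20 = 199/5.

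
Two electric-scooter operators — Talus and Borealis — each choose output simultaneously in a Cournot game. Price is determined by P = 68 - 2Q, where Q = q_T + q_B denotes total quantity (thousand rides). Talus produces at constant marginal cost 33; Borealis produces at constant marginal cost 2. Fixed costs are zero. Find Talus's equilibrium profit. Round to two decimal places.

Talus's profit: π_T = (68 - 2Q)q_T - (33q_T). Setting ∂π_T/∂q_T = 0: 35 - 4q_T - 2(q_B) = 0.
Borealis's first-order condition: 66 - 4q_B - 2(q_T) = 0.
Best responses: q_T = (35 - 2q_B)/4, q_B = (66 - 2q_T)/4.
Substituting one into the other gives q_T = 2/3 and q_B = 97/6.
Price P = 68 - 2·(101/6) = 103/3.
Talus's profit: (103/3 - 33)·(2/3) = 8/9.

0.89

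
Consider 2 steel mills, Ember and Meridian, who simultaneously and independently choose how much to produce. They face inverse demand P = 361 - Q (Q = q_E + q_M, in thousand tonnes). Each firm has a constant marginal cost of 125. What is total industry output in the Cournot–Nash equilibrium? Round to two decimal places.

Each firm earns π_i = (361 - Q)q_i - 125q_i.
Setting ∂π_i/∂q_i = 0 with rivals' quantities fixed: 236 - 2q_i - q_j = 0.
With identical firms every q_j equals q_i, so q_j = q_i and 236 = 3q_i, giving q_i = 236/3.
Total output Q = 236/3 + 236/3 = 472/3.

157.33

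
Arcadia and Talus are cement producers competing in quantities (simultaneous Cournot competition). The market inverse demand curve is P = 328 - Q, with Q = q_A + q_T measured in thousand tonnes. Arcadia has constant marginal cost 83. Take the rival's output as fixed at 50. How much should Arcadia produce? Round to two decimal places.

With the rival's output fixed at 50, Arcadia's profit is π_A = (328 - 50 - q_A)q_A - (83q_A) = (278 - q_A)q_A - (83q_A).
∂π_A/∂q_A = 195 - 2q_A = 0, so q_A = 195/2.

97.50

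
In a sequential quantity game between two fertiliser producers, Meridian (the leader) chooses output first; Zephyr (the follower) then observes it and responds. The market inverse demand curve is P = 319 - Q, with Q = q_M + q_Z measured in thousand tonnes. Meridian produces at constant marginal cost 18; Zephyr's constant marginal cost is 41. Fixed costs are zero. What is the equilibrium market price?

99

Solve by backward induction. Given q_M, the follower Zephyr maximises π_Z = (319 - q_M - q_Z)q_Z - 41q_Z.
Follower FOC: 278 - q_M - 2q_Z = 0, so q_Z(q_M) = (278 - q_M)/2.
The leader anticipates this reaction. Substituting into P = 319 - Q gives P = 180 - (1/2)q_M, so π_M = (180 - (1/2)q_M)q_M - 18q_M.
Maximising: ∂π_M/∂q_M = 162 - q_M = 0, giving q_M = 162.
Then q_Z = (278 - 162)/2 = 58.
Total output Q = 220, so price P = 319 - 220 = 99.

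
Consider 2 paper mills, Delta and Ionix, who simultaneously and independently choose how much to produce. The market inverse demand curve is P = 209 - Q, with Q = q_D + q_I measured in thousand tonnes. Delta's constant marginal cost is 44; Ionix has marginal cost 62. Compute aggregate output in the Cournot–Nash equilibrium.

Delta's profit: π_D = (209 - Q)q_D - (44q_D). Setting ∂π_D/∂q_D = 0: 165 - 2q_D - (q_I) = 0.
Ionix's profit: π_I = (209 - Q)q_I - (62q_I). Setting ∂π_I/∂q_I = 0: 147 - 2q_I - (q_D) = 0.
Best responses: q_D = (165 - q_I)/2, q_I = (147 - q_D)/2.
Substituting one into the other gives q_D = 61 and q_I = 43.
Total output Q = 61 + 43 = 104.

104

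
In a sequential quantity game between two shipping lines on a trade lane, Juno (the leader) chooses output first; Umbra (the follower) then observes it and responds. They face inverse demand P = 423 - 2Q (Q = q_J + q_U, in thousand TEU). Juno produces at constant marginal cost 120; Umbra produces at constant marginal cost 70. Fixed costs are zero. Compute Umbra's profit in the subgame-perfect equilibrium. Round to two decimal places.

6412.78

Solve by backward induction. Given q_J, the follower Umbra maximises π_U = (423 - 2q_J - 2q_U)q_U - 70q_U.
Follower FOC: 353 - 2q_J - 4q_U = 0, so q_U(q_J) = (353 - 2q_J)/4.
The leader anticipates this reaction. Substituting into P = 423 - 2Q gives P = 493/2 - q_J, so π_J = (493/2 - q_J)q_J - 120q_J.
Leader FOC: 253/2 - 2q_J = 0, so q_J = 253/4.
Then q_U = (353 - 2·(253/4))/4 = 453/8.
Price P = 423 - 2·(959/8) = 733/4.
Umbra's profit: (733/4 - 70)·(453/8) = 6412.7813.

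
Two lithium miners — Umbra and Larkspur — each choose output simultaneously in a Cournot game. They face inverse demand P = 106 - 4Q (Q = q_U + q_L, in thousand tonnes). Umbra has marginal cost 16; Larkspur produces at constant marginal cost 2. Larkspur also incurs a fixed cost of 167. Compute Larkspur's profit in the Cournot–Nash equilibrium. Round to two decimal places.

219.78

Umbra's profit: π_U = (106 - 4Q)q_U - (16q_U). Setting ∂π_U/∂q_U = 0: 90 - 8q_U - 4(q_L) = 0.
Larkspur's profit: π_L = (106 - 4Q)q_L - (2q_L). Setting ∂π_L/∂q_L = 0: 104 - 8q_L - 4(q_U) = 0.
Best responses: q_U = (90 - 4q_L)/8, q_L = (104 - 4q_U)/8.
Substituting one into the other gives q_U = 19/3 and q_L = 59/6.
Price P = 106 - 4·(97/6) = 124/3.
Larkspur's profit: (124/3 - 2)·(59/6) - 167 = 1978/9.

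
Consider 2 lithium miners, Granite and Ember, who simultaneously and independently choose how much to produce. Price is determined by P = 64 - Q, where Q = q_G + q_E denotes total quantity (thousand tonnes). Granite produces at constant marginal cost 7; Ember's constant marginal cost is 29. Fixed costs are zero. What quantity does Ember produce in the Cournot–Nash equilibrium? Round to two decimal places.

Granite's profit: π_G = (64 - Q)q_G - (7q_G). Setting ∂π_G/∂q_G = 0: 57 - 2q_G - (q_E) = 0.
Ember's profit: π_E = (64 - Q)q_E - (29q_E). Setting ∂π_E/∂q_E = 0: 35 - 2q_E - (q_G) = 0.
Rearranging gives the reaction functions q_G = (57 - q_E)/2 and q_E = (35 - q_G)/2.
Substituting one into the other gives q_G = 79/3 and q_E = 13/3.

4.33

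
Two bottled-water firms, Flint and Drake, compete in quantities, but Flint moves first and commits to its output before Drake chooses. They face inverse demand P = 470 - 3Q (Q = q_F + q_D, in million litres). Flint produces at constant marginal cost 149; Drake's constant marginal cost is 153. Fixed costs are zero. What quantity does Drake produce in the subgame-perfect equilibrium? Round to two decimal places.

Solve by backward induction. Given q_F, the follower Drake maximises π_D = (470 - 3q_F - 3q_D)q_D - 153q_D.
Setting the follower's marginal profit to zero, 317 - 3q_F - 6q_D = 0, i.e. q_D = (317 - 3q_F)/6.
Flint substitutes q_D(q_F) into its own profit: π_F = q_F(470 - 3q_F - (317 - 3q_F)/2) - 149q_F = (623/2 - (3/2)q_F)q_F - 149q_F.
Leader FOC: 325/2 - 3q_F = 0, so q_F = 325/6.
Then q_D = (317 - 3·(325/6))/6 = 103/4.

25.75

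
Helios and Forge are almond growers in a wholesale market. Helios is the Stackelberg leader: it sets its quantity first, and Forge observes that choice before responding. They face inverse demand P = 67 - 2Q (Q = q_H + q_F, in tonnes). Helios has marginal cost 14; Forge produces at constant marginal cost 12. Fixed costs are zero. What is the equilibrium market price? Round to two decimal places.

The follower Forge best-responds to any q_H: π_F = (67 - 2Q)q_F - 12q_F.
Follower FOC: 55 - 2q_H - 4q_F = 0, so q_F(q_H) = (55 - 2q_H)/4.
Helios substitutes q_F(q_H) into its own profit: π_H = q_H(67 - 2q_H - (55 - 2q_H)/2) - 14q_H = (79/2 - q_H)q_H - 14q_H.
Maximising: ∂π_H/∂q_H = 51/2 - 2q_H = 0, giving q_H = 51/4.
Then q_F = (55 - 2·(51/4))/4 = 59/8.
Total output Q = 161/8, so price P = 67 - 2·(161/8) = 107/4.

26.75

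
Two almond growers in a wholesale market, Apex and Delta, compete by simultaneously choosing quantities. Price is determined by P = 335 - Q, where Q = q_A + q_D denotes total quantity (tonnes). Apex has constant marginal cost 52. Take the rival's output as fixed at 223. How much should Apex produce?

With the rival's output fixed at 223, Apex's profit is π_A = (335 - 223 - q_A)q_A - (52q_A) = (112 - q_A)q_A - (52q_A).
∂π_A/∂q_A = 60 - 2q_A = 0, so q_A = 30.

30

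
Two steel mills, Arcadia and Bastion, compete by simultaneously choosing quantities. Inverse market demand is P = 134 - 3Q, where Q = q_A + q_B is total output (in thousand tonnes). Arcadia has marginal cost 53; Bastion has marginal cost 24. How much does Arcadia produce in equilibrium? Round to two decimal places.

Arcadia's profit: π_A = (134 - 3Q)q_A - (53q_A). Setting ∂π_A/∂q_A = 0: 81 - 6q_A - 3(q_B) = 0.
Bastion's profit: π_B = (134 - 3Q)q_B - (24q_B). Setting ∂π_B/∂q_B = 0: 110 - 6q_B - 3(q_A) = 0.
So q_A = (81 - 3q_B)/6 and q_B = (110 - 3q_A)/6.
Solving the pair: q_A = 52/9, q_B = 139/9.

5.78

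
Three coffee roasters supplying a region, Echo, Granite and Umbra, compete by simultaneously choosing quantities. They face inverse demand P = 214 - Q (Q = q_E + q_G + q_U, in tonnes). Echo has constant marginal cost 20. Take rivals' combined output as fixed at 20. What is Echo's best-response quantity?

87

With rivals' combined output fixed at 20, Echo's profit is π_E = (214 - 20 - q_E)q_E - (20q_E) = (194 - q_E)q_E - (20q_E).
∂π_E/∂q_E = 174 - 2q_E = 0, so q_E = 87.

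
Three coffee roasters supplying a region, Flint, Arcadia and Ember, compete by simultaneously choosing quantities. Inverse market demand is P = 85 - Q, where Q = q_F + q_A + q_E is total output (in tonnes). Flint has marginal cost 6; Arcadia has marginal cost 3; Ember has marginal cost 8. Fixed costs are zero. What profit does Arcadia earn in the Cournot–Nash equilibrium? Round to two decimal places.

506.25

Flint's profit: π_F = (85 - Q)q_F - (6q_F). Setting ∂π_F/∂q_F = 0: 79 - 2q_F - (q_A + q_E) = 0.
Arcadia's first-order condition: 82 - 2q_A - (q_F + q_E) = 0.
Ember's first-order condition: 77 - 2q_E - (q_F + q_A) = 0.
Adding the 3 first-order conditions: 238 − 4Q = 0, so Q = 119/2.
Back-substituting: q_F = (79 − 119/2) = 39/2, q_A = (82 − 119/2) = 45/2, q_E = (77 − 119/2) = 35/2.
Price P = 85 - 119/2 = 51/2.
Arcadia's profit: (51/2 - 3)·(45/2) = 506.2500.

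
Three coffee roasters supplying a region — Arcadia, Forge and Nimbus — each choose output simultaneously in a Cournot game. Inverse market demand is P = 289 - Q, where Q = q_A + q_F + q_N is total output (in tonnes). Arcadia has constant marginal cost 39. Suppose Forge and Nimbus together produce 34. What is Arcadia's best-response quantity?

108

With rivals' combined output fixed at 34, Arcadia's profit is π_A = (289 - 34 - q_A)q_A - (39q_A) = (255 - q_A)q_A - (39q_A).
∂π_A/∂q_A = 216 - 2q_A = 0, so q_A = 108.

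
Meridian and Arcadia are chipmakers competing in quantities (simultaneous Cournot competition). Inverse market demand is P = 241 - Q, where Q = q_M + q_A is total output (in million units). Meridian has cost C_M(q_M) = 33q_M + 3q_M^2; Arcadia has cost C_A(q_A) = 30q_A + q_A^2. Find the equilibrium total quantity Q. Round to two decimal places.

Meridian's profit: π_M = (241 - Q)q_M - (33q_M + 3q_M²). Setting ∂π_M/∂q_M = 0: 208 - 8q_M - (q_A) = 0.
Arcadia's profit: π_A = (241 - Q)q_A - (30q_A + q_A²). Setting ∂π_A/∂q_A = 0: 211 - 4q_A - (q_M) = 0.
So q_M = (208 - q_A)/8 and q_A = (211 - q_M)/4.
Substituting one into the other gives q_M = 621/31 and q_A = 1480/31.
Total output Q = 621/31 + 1480/31 = 67.7742.

67.77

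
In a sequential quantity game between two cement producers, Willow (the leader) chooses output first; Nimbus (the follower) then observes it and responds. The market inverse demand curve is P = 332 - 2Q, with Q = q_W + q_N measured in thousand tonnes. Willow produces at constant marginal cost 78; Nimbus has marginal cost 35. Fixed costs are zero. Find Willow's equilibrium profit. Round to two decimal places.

2782.56

The follower Nimbus best-responds to any q_W: π_N = (332 - 2Q)q_N - 35q_N.
∂π_N/∂q_N = 297 - 2q_W - 4q_N = 0 gives the reaction function q_N = (297 - 2q_W)/4.
Willow substitutes q_N(q_W) into its own profit: π_W = q_W(332 - 2q_W - (297 - 2q_W)/2) - 78q_W = (367/2 - q_W)q_W - 78q_W.
The leader's first-order condition 211/2 - 2q_W = 0 yields q_W = 211/4.
Then q_N = (297 - 2·(211/4))/4 = 383/8.
Price P = 332 - 2·(805/8) = 523/4.
Willow's profit: (523/4 - 78)·(211/4) = 2782.5625.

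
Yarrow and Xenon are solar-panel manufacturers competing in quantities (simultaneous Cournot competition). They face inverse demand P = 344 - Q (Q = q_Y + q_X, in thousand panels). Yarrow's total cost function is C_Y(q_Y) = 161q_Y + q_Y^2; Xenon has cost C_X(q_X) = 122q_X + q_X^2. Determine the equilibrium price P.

263

Yarrow's profit: π_Y = (344 - Q)q_Y - (161q_Y + q_Y²). Setting ∂π_Y/∂q_Y = 0: 183 - 4q_Y - (q_X) = 0.
Xenon's profit: π_X = (344 - Q)q_X - (122q_X + q_X²). Setting ∂π_X/∂q_X = 0: 222 - 4q_X - (q_Y) = 0.
So q_Y = (183 - q_X)/4 and q_X = (222 - q_Y)/4.
Solving the pair: q_Y = 34, q_X = 47.
Total output Q = 81, so price P = 344 - 81 = 263.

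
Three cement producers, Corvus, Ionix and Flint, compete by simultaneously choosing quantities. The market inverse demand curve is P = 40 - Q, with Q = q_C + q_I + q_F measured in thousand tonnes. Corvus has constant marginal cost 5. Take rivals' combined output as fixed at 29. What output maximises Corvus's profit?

3

With rivals' combined output fixed at 29, Corvus's profit is π_C = (40 - 29 - q_C)q_C - (5q_C) = (11 - q_C)q_C - (5q_C).
∂π_C/∂q_C = 6 - 2q_C = 0, so q_C = 3.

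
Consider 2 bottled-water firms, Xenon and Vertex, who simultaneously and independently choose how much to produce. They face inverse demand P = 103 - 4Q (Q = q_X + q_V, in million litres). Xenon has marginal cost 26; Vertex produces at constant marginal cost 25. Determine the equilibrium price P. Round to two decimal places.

51.33

Xenon's profit: π_X = (103 - 4Q)q_X - (26q_X). Setting ∂π_X/∂q_X = 0: 77 - 8q_X - 4(q_V) = 0.
Vertex's first-order condition: 78 - 8q_V - 4(q_X) = 0.
Best responses: q_X = (77 - 4q_V)/8, q_V = (78 - 4q_X)/8.
Solving the pair: q_X = 19/3, q_V = 79/12.
Total output Q = 155/12, so price P = 103 - 4·(155/12) = 154/3.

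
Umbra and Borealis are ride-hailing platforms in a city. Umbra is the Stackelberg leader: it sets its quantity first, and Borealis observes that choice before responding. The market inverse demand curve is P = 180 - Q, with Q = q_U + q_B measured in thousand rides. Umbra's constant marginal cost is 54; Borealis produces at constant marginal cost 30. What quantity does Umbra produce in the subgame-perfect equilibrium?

51

The follower Borealis best-responds to any q_U: π_B = (180 - Q)q_B - 30q_B.
Follower FOC: 150 - q_U - 2q_B = 0, so q_B(q_U) = (150 - q_U)/2.
Umbra substitutes q_B(q_U) into its own profit: π_U = q_U(180 - q_U - (150 - q_U)/2) - 54q_U = (105 - (1/2)q_U)q_U - 54q_U.
Maximising: ∂π_U/∂q_U = 51 - q_U = 0, giving q_U = 51.
Then q_B = (150 - 51)/2 = 99/2.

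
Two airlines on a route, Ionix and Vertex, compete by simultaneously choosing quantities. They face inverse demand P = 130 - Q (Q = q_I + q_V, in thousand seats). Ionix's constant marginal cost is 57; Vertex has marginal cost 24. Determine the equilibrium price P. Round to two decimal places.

Ionix's profit: π_I = (130 - Q)q_I - (57q_I). Setting ∂π_I/∂q_I = 0: 73 - 2q_I - (q_V) = 0.
Vertex's first-order condition: 106 - 2q_V - (q_I) = 0.
Best responses: q_I = (73 - q_V)/2, q_V = (106 - q_I)/2.
Solving the pair: q_I = 40/3, q_V = 139/3.
Total output Q = 179/3, so price P = 130 - 179/3 = 211/3.

70.33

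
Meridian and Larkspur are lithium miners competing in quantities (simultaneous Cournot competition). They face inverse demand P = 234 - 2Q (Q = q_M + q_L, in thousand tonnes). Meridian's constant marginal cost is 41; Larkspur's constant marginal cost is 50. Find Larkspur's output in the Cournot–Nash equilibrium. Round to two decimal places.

29.17

Meridian's profit: π_M = (234 - 2Q)q_M - (41q_M). Setting ∂π_M/∂q_M = 0: 193 - 4q_M - 2(q_L) = 0.
Larkspur's first-order condition: 184 - 4q_L - 2(q_M) = 0.
Rearranging gives the reaction functions q_M = (193 - 2q_L)/4 and q_L = (184 - 2q_M)/4.
Solving the pair: q_M = 101/3, q_L = 175/6.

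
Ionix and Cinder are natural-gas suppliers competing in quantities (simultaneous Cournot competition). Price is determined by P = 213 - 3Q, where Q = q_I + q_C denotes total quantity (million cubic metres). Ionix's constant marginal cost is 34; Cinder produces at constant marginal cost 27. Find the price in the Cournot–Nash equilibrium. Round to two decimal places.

91.33

Ionix's profit: π_I = (213 - 3Q)q_I - (34q_I). Setting ∂π_I/∂q_I = 0: 179 - 6q_I - 3(q_C) = 0.
Cinder's profit: π_C = (213 - 3Q)q_C - (27q_C). Setting ∂π_C/∂q_C = 0: 186 - 6q_C - 3(q_I) = 0.
Best responses: q_I = (179 - 3q_C)/6, q_C = (186 - 3q_I)/6.
Solving the pair: q_I = 172/9, q_C = 193/9.
Total output Q = 365/9, so price P = 213 - 3·(365/9) = 274/3.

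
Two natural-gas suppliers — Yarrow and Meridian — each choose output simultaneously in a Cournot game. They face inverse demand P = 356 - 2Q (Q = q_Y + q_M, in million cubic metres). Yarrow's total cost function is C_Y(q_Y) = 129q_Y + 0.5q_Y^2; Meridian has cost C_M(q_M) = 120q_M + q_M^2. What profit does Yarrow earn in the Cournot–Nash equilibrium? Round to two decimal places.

Yarrow's profit: π_Y = (356 - 2Q)q_Y - (129q_Y + (1/2)q_Y²). Setting ∂π_Y/∂q_Y = 0: 227 - 5q_Y - 2(q_M) = 0.
Meridian's first-order condition: 236 - 6q_M - 2(q_Y) = 0.
Best responses: q_Y = (227 - 2q_M)/5, q_M = (236 - 2q_Y)/6.
Solving the pair: q_Y = 445/13, q_M = 363/13.
Price P = 356 - 2·(808/13) = 231.6923.
Yarrow's profit: 231.6923·(445/13) - 129·(445/13) - (1/2)(445/13)² = 2929.3639.

2929.36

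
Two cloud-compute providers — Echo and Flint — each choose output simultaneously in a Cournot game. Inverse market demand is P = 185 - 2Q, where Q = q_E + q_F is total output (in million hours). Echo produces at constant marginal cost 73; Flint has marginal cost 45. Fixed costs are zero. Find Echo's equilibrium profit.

Echo's profit: π_E = (185 - 2Q)q_E - (73q_E). Setting ∂π_E/∂q_E = 0: 112 - 4q_E - 2(q_F) = 0.
Flint's profit: π_F = (185 - 2Q)q_F - (45q_F). Setting ∂π_F/∂q_F = 0: 140 - 4q_F - 2(q_E) = 0.
So q_E = (112 - 2q_F)/4 and q_F = (140 - 2q_E)/4.
Substituting one into the other gives q_E = 14 and q_F = 28.
Price P = 185 - 2·42 = 101.
Echo's profit: (101 - 73)·14 = 392.

392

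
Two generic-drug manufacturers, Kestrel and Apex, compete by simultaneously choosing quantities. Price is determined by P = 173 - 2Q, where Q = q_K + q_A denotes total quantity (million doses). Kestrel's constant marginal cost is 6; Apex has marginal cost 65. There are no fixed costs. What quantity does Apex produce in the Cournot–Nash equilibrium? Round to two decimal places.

8.17

Kestrel's profit: π_K = (173 - 2Q)q_K - (6q_K). Setting ∂π_K/∂q_K = 0: 167 - 4q_K - 2(q_A) = 0.
Apex's first-order condition: 108 - 4q_A - 2(q_K) = 0.
Best responses: q_K = (167 - 2q_A)/4, q_A = (108 - 2q_K)/4.
Solving the pair: q_K = 113/3, q_A = 49/6.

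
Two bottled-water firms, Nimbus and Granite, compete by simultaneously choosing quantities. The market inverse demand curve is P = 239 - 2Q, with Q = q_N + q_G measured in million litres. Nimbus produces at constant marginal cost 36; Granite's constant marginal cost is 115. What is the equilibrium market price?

130

Nimbus's profit: π_N = (239 - 2Q)q_N - (36q_N). Setting ∂π_N/∂q_N = 0: 203 - 4q_N - 2(q_G) = 0.
Granite's profit: π_G = (239 - 2Q)q_G - (115q_G). Setting ∂π_G/∂q_G = 0: 124 - 4q_G - 2(q_N) = 0.
Rearranging gives the reaction functions q_N = (203 - 2q_G)/4 and q_G = (124 - 2q_N)/4.
Substituting one into the other gives q_N = 47 and q_G = 15/2.
Total output Q = 109/2, so price P = 239 - 2·(109/2) = 130.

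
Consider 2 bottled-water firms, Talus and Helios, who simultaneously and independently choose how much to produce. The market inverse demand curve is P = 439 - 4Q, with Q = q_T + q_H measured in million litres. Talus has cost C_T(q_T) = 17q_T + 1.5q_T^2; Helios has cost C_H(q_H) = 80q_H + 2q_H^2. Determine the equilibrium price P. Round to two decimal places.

Talus's profit: π_T = (439 - 4Q)q_T - (17q_T + (3/2)q_T²). Setting ∂π_T/∂q_T = 0: 422 - 11q_T - 4(q_H) = 0.
Helios's profit: π_H = (439 - 4Q)q_H - (80q_H + 2q_H²). Setting ∂π_H/∂q_H = 0: 359 - 12q_H - 4(q_T) = 0.
Rearranging gives the reaction functions q_T = (422 - 4q_H)/11 and q_H = (359 - 4q_T)/12.
Solving the pair: q_T = 907/29, q_H = 19.4914.
Total output Q = 50.7672, so price P = 439 - 4·50.7672 = 235.9310.

235.93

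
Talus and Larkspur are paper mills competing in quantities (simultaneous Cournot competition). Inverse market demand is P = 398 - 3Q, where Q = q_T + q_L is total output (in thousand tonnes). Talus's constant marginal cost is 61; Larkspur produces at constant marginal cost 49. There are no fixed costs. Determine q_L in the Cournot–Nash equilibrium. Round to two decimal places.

40.11

Talus's profit: π_T = (398 - 3Q)q_T - (61q_T). Setting ∂π_T/∂q_T = 0: 337 - 6q_T - 3(q_L) = 0.
Larkspur's profit: π_L = (398 - 3Q)q_L - (49q_L). Setting ∂π_L/∂q_L = 0: 349 - 6q_L - 3(q_T) = 0.
Rearranging gives the reaction functions q_T = (337 - 3q_L)/6 and q_L = (349 - 3q_T)/6.
Solving the pair: q_T = 325/9, q_L = 361/9.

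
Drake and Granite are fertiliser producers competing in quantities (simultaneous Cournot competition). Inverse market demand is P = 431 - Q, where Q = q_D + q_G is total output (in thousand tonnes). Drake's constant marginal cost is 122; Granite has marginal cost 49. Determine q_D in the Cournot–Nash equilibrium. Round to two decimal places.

78.67

Drake's profit: π_D = (431 - Q)q_D - (122q_D). Setting ∂π_D/∂q_D = 0: 309 - 2q_D - (q_G) = 0.
Granite's first-order condition: 382 - 2q_G - (q_D) = 0.
Best responses: q_D = (309 - q_G)/2, q_G = (382 - q_D)/2.
Solving the pair: q_D = 236/3, q_G = 455/3.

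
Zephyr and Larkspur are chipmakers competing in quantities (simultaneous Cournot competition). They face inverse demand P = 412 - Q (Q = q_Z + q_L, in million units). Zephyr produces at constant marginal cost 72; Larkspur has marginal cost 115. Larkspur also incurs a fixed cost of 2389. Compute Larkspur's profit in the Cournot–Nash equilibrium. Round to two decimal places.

4779.44

Zephyr's profit: π_Z = (412 - Q)q_Z - (72q_Z). Setting ∂π_Z/∂q_Z = 0: 340 - 2q_Z - (q_L) = 0.
Larkspur's first-order condition: 297 - 2q_L - (q_Z) = 0.
Best responses: q_Z = (340 - q_L)/2, q_L = (297 - q_Z)/2.
Solving the pair: q_Z = 383/3, q_L = 254/3.
Price P = 412 - 637/3 = 599/3.
Larkspur's profit: (599/3 - 115)·(254/3) - 2389 = 4779.4444.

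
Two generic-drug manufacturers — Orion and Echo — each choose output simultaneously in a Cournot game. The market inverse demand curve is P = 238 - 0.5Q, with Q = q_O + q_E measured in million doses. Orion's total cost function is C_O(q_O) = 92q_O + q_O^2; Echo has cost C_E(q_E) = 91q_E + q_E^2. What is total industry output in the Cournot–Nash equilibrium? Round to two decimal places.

83.71

Orion's profit: π_O = (238 - 0.5Q)q_O - (92q_O + q_O²). Setting ∂π_O/∂q_O = 0: 146 - 3q_O - (1/2)(q_E) = 0.
Echo's profit: π_E = (238 - 0.5Q)q_E - (91q_E + q_E²). Setting ∂π_E/∂q_E = 0: 147 - 3q_E - (1/2)(q_O) = 0.
Best responses: q_O = (146 - (1/2)q_E)/3, q_E = (147 - (1/2)q_O)/3.
Solving the pair: q_O = 1458/35, q_E = 1472/35.
Total output Q = 1458/35 + 1472/35 = 586/7.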